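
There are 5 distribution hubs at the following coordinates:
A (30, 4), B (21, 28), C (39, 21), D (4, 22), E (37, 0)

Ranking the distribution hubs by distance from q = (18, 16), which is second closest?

Squared Euclidean distances:
|qA|² = (18−30)² + (16−4)² = 144 + 144 = 288
|qB|² = (18−21)² + (16−28)² = 9 + 144 = 153
|qC|² = (18−39)² + (16−21)² = 441 + 25 = 466
|qD|² = (18−4)² + (16−22)² = 196 + 36 = 232
|qE|² = (18−37)² + (16−0)² = 361 + 256 = 617
Sorted ascending: B, D, A, … — the second-nearest is D.

D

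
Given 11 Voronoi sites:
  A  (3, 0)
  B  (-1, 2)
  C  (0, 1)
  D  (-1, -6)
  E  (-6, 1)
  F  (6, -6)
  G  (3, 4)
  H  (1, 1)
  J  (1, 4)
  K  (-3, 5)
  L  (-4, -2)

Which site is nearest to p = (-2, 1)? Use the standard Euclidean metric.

Since √ is increasing, it suffices to compare squared distances:
|pA|² = (-2−3)² + (1−0)² = 25 + 1 = 26
|pB|² = (-2−(-1))² + (1−2)² = 1 + 1 = 2
|pC|² = (-2−0)² + (1−1)² = 4 + 0 = 4
|pD|² = (-2−(-1))² + (1−(-6))² = 1 + 49 = 50
|pE|² = (-2−(-6))² + (1−1)² = 16 + 0 = 16
|pF|² = (-2−6)² + (1−(-6))² = 64 + 49 = 113
|pG|² = (-2−3)² + (1−4)² = 25 + 9 = 34
|pH|² = (-2−1)² + (1−1)² = 9 + 0 = 9
|pJ|² = (-2−1)² + (1−4)² = 9 + 9 = 18
|pK|² = (-2−(-3))² + (1−5)² = 1 + 16 = 17
|pL|² = (-2−(-4))² + (1−(-2))² = 4 + 9 = 13
The smallest is to B, so p lies in the Voronoi region of B.

B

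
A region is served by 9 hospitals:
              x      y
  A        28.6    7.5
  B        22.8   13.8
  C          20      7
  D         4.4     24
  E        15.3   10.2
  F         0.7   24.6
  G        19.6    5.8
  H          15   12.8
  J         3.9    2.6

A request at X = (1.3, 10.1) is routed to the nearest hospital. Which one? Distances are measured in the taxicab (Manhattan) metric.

d(X,A) = |1.3−28.6| + |10.1−7.5| = 27.3 + 2.6 = 29.9
d(X,B) = |1.3−22.8| + |10.1−13.8| = 21.5 + 3.7 = 25.2
d(X,C) = |1.3−20| + |10.1−7| = 18.7 + 3.1 = 21.8
d(X,D) = |1.3−4.4| + |10.1−24| = 3.1 + 13.9 = 17
d(X,E) = |1.3−15.3| + |10.1−10.2| = 14 + 0.1 = 14.1
d(X,F) = |1.3−0.7| + |10.1−24.6| = 0.6 + 14.5 = 15.1
d(X,G) = |1.3−19.6| + |10.1−5.8| = 18.3 + 4.3 = 22.6
d(X,H) = |1.3−15| + |10.1−12.8| = 13.7 + 2.7 = 16.4
d(X,J) = |1.3−3.9| + |10.1−2.6| = 2.6 + 7.5 = 10.1
Minimum is at J.

J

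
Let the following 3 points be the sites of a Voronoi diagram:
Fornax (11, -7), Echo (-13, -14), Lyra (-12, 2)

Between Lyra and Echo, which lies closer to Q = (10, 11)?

Compare squared distances:
d²(Q, Lyra) = (10−(-12))² + (11−2)² = 484 + 81 = 565
d²(Q, Echo) = (10−(-13))² + (11−(-14))² = 529 + 625 = 1154
565 < 1154, so Lyra is closer.

Lyra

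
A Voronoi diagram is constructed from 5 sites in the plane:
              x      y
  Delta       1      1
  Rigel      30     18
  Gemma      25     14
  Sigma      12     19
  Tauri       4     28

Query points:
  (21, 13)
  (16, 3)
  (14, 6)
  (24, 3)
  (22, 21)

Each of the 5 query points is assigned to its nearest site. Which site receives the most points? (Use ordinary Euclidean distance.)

Gemma

(21, 13) — d² to each: Delta:544, Rigel:106, Gemma:17, Sigma:117, Tauri:514 → nearest is Gemma
(16, 3) — d² to each: Delta:229, Rigel:421, Gemma:202, Sigma:272, Tauri:769 → nearest is Gemma
(14, 6) — d² to each: Delta:194, Rigel:400, Gemma:185, Sigma:173, Tauri:584 → nearest is Sigma
(24, 3) — d² to each: Delta:533, Rigel:261, Gemma:122, Sigma:400, Tauri:1025 → nearest is Gemma
(22, 21) — d² to each: Delta:841, Rigel:73, Gemma:58, Sigma:104, Tauri:373 → nearest is Gemma
Tally — Gemma:4, Sigma:1. Gemma captures the most (4).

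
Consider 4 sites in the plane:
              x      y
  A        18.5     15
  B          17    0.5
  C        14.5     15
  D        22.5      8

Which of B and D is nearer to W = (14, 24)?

D

Compare squared distances:
|WB|² = (14−17)² + (24−0.5)² = 9 + 552.25 = 561.25
|WD|² = (14−22.5)² + (24−8)² = 72.25 + 256 = 328.25
561.25 > 328.25, so D is closer.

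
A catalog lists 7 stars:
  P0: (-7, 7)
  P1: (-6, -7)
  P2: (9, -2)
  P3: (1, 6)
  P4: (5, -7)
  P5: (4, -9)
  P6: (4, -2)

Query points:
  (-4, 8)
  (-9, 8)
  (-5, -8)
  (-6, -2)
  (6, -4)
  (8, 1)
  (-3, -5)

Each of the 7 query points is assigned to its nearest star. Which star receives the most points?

(-4, 8) — d² to each: P0:10, P1:229, P2:269, P3:29, P4:306, P5:353, P6:164 → nearest is P0
(-9, 8) — d² to each: P0:5, P1:234, P2:424, P3:104, P4:421, P5:458, P6:269 → nearest is P0
(-5, -8) — d² to each: P0:229, P1:2, P2:232, P3:232, P4:101, P5:82, P6:117 → nearest is P1
(-6, -2) — d² to each: P0:82, P1:25, P2:225, P3:113, P4:146, P5:149, P6:100 → nearest is P1
(6, -4) — d² to each: P0:290, P1:153, P2:13, P3:125, P4:10, P5:29, P6:8 → nearest is P6
(8, 1) — d² to each: P0:261, P1:260, P2:10, P3:74, P4:73, P5:116, P6:25 → nearest is P2
(-3, -5) — d² to each: P0:160, P1:13, P2:153, P3:137, P4:68, P5:65, P6:58 → nearest is P1
Tally — P0:2, P1:3, P2:1, P6:1. P1 captures the most (3).

P1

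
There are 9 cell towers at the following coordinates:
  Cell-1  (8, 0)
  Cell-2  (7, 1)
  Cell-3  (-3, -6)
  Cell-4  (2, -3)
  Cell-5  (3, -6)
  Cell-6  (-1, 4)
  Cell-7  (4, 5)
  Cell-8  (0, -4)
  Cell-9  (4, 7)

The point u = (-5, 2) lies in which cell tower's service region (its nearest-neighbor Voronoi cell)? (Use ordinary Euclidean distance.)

Cell-6

Since √ is increasing, it suffices to compare squared distances:
d²(u, Cell-1) = (-5−8)² + (2−0)² = 169 + 4 = 173
d²(u, Cell-2) = (-5−7)² + (2−1)² = 144 + 1 = 145
d²(u, Cell-3) = (-5−(-3))² + (2−(-6))² = 4 + 64 = 68
d²(u, Cell-4) = (-5−2)² + (2−(-3))² = 49 + 25 = 74
d²(u, Cell-5) = (-5−3)² + (2−(-6))² = 64 + 64 = 128
d²(u, Cell-6) = (-5−(-1))² + (2−4)² = 16 + 4 = 20
d²(u, Cell-7) = (-5−4)² + (2−5)² = 81 + 9 = 90
d²(u, Cell-8) = (-5−0)² + (2−(-4))² = 25 + 36 = 61
d²(u, Cell-9) = (-5−4)² + (2−7)² = 81 + 25 = 106
The smallest is to Cell-6, so u lies in the Voronoi region of Cell-6.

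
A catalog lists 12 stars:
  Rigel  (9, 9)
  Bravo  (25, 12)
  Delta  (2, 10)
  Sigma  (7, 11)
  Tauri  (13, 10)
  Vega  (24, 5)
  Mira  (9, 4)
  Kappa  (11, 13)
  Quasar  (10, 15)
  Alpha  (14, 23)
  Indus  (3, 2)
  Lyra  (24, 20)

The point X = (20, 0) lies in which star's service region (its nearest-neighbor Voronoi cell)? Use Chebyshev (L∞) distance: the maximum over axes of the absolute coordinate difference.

Vega

d(X, Rigel) = max(11, 9) = 11
d(X, Bravo) = max(5, 12) = 12
d(X, Delta) = max(18, 10) = 18
d(X, Sigma) = max(13, 11) = 13
d(X, Tauri) = max(7, 10) = 10
d(X, Vega) = max(4, 5) = 5
d(X, Mira) = max(11, 4) = 11
d(X, Kappa) = max(9, 13) = 13
d(X, Quasar) = max(10, 15) = 15
d(X, Alpha) = max(6, 23) = 23
d(X, Indus) = max(17, 2) = 17
d(X, Lyra) = max(4, 20) = 20
Minimum is at Vega.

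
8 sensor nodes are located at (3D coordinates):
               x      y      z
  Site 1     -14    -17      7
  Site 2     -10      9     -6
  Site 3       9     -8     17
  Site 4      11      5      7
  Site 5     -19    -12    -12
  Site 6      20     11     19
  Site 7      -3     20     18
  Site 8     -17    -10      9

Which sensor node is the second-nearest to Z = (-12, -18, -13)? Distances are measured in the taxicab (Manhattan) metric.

d(Z, Site 1) = |-12−(-14)| + |-18−(-17)| + |-13−7| = 2 + 1 + 20 = 23
d(Z, Site 2) = |-12−(-10)| + |-18−9| + |-13−(-6)| = 2 + 27 + 7 = 36
d(Z, Site 3) = |-12−9| + |-18−(-8)| + |-13−17| = 21 + 10 + 30 = 61
d(Z, Site 4) = |-12−11| + |-18−5| + |-13−7| = 23 + 23 + 20 = 66
d(Z, Site 5) = |-12−(-19)| + |-18−(-12)| + |-13−(-12)| = 7 + 6 + 1 = 14
d(Z, Site 6) = |-12−20| + |-18−11| + |-13−19| = 32 + 29 + 32 = 93
d(Z, Site 7) = |-12−(-3)| + |-18−20| + |-13−18| = 9 + 38 + 31 = 78
d(Z, Site 8) = |-12−(-17)| + |-18−(-10)| + |-13−9| = 5 + 8 + 22 = 35
Sorted ascending: Site 5, Site 1, Site 8, … — the second-nearest is Site 1.

Site 1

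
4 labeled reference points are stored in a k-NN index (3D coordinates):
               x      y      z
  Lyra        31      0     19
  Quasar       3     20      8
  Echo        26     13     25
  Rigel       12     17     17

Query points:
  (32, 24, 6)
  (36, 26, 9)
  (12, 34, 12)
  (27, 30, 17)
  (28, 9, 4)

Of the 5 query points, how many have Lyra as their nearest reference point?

1

(32, 24, 6) — d² to each: Lyra:746, Quasar:861, Echo:518, Rigel:570 → nearest is Echo
(36, 26, 9) — d² to each: Lyra:801, Quasar:1126, Echo:525, Rigel:721 → nearest is Echo
(12, 34, 12) — d² to each: Lyra:1566, Quasar:293, Echo:806, Rigel:314 → nearest is Quasar
(27, 30, 17) — d² to each: Lyra:920, Quasar:757, Echo:354, Rigel:394 → nearest is Echo
(28, 9, 4) — d² to each: Lyra:315, Quasar:762, Echo:461, Rigel:489 → nearest is Lyra
1 of the 5 points has Lyra as nearest.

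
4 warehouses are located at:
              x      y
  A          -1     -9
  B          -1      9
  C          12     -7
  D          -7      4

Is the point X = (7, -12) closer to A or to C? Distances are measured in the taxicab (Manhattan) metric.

C

d(X,A) = |7−(-1)| + |-12−(-9)| = 8 + 3 = 11
d(X,C) = |7−12| + |-12−(-7)| = 5 + 5 = 10
11 > 10, so C is closer.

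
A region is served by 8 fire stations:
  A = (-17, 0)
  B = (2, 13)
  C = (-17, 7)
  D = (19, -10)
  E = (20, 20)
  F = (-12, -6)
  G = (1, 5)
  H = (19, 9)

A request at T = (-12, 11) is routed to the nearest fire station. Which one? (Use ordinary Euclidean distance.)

C

Since √ is increasing, it suffices to compare squared distances:
|TA|² = 25 + 121 = 146
|TB|² = 196 + 4 = 200
|TC|² = 25 + 16 = 41
|TD|² = 961 + 441 = 1402
|TE|² = 1024 + 81 = 1105
|TF|² = 0 + 289 = 289
|TG|² = 169 + 36 = 205
|TH|² = 961 + 4 = 965
Minimum is at C.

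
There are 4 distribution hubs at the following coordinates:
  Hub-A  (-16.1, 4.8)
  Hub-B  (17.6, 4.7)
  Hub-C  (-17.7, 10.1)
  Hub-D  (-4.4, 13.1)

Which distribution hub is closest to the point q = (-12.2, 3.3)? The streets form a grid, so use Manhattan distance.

Hub-A

d(q, Hub-A) = |-12.2−(-16.1)| + |3.3−4.8| = 3.9 + 1.5 = 5.4
d(q, Hub-B) = |-12.2−17.6| + |3.3−4.7| = 29.8 + 1.4 = 31.2
d(q, Hub-C) = |-12.2−(-17.7)| + |3.3−10.1| = 5.5 + 6.8 = 12.3
d(q, Hub-D) = |-12.2−(-4.4)| + |3.3−13.1| = 7.8 + 9.8 = 17.6
Minimum is at Hub-A.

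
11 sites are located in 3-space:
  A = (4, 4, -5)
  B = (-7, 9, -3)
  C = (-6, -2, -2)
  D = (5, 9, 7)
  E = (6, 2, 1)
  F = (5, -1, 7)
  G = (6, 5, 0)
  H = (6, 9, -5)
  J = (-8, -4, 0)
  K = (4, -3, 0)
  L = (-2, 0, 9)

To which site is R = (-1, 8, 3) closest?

D

Since √ is increasing, it suffices to compare squared distances:
|RA|² = 25 + 16 + 64 = 105
|RB|² = 36 + 1 + 36 = 73
|RC|² = 25 + 100 + 25 = 150
|RD|² = 36 + 1 + 16 = 53
|RE|² = 49 + 36 + 4 = 89
|RF|² = 36 + 81 + 16 = 133
|RG|² = 49 + 9 + 9 = 67
|RH|² = 49 + 1 + 64 = 114
|RJ|² = 49 + 144 + 9 = 202
|RK|² = 25 + 121 + 9 = 155
|RL|² = 1 + 64 + 36 = 101
D is nearest.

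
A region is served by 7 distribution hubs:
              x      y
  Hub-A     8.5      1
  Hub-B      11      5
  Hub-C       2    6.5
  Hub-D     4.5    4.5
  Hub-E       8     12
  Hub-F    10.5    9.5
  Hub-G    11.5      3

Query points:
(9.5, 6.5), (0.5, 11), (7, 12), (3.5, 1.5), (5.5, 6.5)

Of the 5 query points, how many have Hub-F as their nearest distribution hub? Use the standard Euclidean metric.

(9.5, 6.5) — d² to each: Hub-A:31.25, Hub-B:4.5, Hub-C:56.25, Hub-D:29, Hub-E:32.5, Hub-F:10, Hub-G:16.25 → nearest is Hub-B
(0.5, 11) — d² to each: Hub-A:164, Hub-B:146.25, Hub-C:22.5, Hub-D:58.25, Hub-E:57.25, Hub-F:102.25, Hub-G:185 → nearest is Hub-C
(7, 12) — d² to each: Hub-A:123.25, Hub-B:65, Hub-C:55.25, Hub-D:62.5, Hub-E:1, Hub-F:18.5, Hub-G:101.25 → nearest is Hub-E
(3.5, 1.5) — d² to each: Hub-A:25.25, Hub-B:68.5, Hub-C:27.25, Hub-D:10, Hub-E:130.5, Hub-F:113, Hub-G:66.25 → nearest is Hub-D
(5.5, 6.5) — d² to each: Hub-A:39.25, Hub-B:32.5, Hub-C:12.25, Hub-D:5, Hub-E:36.5, Hub-F:34, Hub-G:48.25 → nearest is Hub-D
0 of the 5 points have Hub-F as nearest.

0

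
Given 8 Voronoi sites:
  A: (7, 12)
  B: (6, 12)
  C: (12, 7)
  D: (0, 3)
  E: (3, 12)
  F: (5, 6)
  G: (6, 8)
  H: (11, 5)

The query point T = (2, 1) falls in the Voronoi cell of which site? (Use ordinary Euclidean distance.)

Compare squared distances (the ordering matches that of the actual distances):
|TA|² = (2−7)² + (1−12)² = 25 + 121 = 146
|TB|² = (2−6)² + (1−12)² = 16 + 121 = 137
|TC|² = (2−12)² + (1−7)² = 100 + 36 = 136
|TD|² = (2−0)² + (1−3)² = 4 + 4 = 8
|TE|² = (2−3)² + (1−12)² = 1 + 121 = 122
|TF|² = (2−5)² + (1−6)² = 9 + 25 = 34
|TG|² = (2−6)² + (1−8)² = 16 + 49 = 65
|TH|² = (2−11)² + (1−5)² = 81 + 16 = 97
D is nearest.

D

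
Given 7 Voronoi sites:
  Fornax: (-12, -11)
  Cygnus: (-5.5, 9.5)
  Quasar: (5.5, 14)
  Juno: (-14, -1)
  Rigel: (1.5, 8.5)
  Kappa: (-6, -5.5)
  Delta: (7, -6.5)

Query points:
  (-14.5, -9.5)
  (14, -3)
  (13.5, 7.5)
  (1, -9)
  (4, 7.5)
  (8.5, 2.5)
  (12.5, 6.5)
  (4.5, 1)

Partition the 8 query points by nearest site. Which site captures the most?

(-14.5, -9.5) — d² to each: Fornax:8.5, Cygnus:442, Quasar:952.25, Juno:72.5, Rigel:580, Kappa:88.25, Delta:471.25 → nearest is Fornax
(14, -3) — d² to each: Fornax:740, Cygnus:536.5, Quasar:361.25, Juno:788, Rigel:288.5, Kappa:406.25, Delta:61.25 → nearest is Delta
(13.5, 7.5) — d² to each: Fornax:992.5, Cygnus:365, Quasar:106.25, Juno:828.5, Rigel:145, Kappa:549.25, Delta:238.25 → nearest is Quasar
(1, -9) — d² to each: Fornax:173, Cygnus:384.5, Quasar:549.25, Juno:289, Rigel:306.5, Kappa:61.25, Delta:42.25 → nearest is Delta
(4, 7.5) — d² to each: Fornax:598.25, Cygnus:94.25, Quasar:44.5, Juno:396.25, Rigel:7.25, Kappa:269, Delta:205 → nearest is Rigel
(8.5, 2.5) — d² to each: Fornax:602.5, Cygnus:245, Quasar:141.25, Juno:518.5, Rigel:85, Kappa:274.25, Delta:83.25 → nearest is Delta
(12.5, 6.5) — d² to each: Fornax:906.5, Cygnus:333, Quasar:105.25, Juno:758.5, Rigel:125, Kappa:486.25, Delta:199.25 → nearest is Quasar
(4.5, 1) — d² to each: Fornax:416.25, Cygnus:172.25, Quasar:170, Juno:346.25, Rigel:65.25, Kappa:152.5, Delta:62.5 → nearest is Delta
Tally — Fornax:1, Quasar:2, Rigel:1, Delta:4. Delta captures the most (4).

Delta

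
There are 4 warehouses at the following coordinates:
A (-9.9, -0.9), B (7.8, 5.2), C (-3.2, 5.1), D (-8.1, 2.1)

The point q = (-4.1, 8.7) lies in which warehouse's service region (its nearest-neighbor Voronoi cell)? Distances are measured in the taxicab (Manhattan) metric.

C

d(q,A) = 5.8 + 9.6 = 15.4
d(q,B) = 11.9 + 3.5 = 15.4
d(q,C) = 0.9 + 3.6 = 4.5
d(q,D) = 4 + 6.6 = 10.6
C is nearest.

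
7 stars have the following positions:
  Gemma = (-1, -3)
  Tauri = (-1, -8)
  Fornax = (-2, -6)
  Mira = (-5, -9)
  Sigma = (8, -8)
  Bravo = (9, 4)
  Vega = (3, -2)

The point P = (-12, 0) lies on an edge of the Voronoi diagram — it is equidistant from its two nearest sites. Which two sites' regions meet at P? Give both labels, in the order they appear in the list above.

Squared distances from P to each site:
d²(P, Gemma) = (-12−(-1))² + (0−(-3))² = 121 + 9 = 130
d²(P, Tauri) = (-12−(-1))² + (0−(-8))² = 121 + 64 = 185
d²(P, Fornax) = (-12−(-2))² + (0−(-6))² = 100 + 36 = 136
d²(P, Mira) = (-12−(-5))² + (0−(-9))² = 49 + 81 = 130
d²(P, Sigma) = (-12−8)² + (0−(-8))² = 400 + 64 = 464
d²(P, Bravo) = (-12−9)² + (0−4)² = 441 + 16 = 457
d²(P, Vega) = (-12−3)² + (0−(-2))² = 225 + 4 = 229
P is equidistant from Gemma and Mira (both at squared distance 130), and every other site is strictly farther — so P lies on the Gemma–Mira Voronoi edge.

Gemma and Mira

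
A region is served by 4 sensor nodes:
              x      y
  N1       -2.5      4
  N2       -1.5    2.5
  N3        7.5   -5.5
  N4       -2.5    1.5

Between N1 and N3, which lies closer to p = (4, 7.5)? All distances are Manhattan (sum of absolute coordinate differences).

N1

d(p,N1) = |4−(-2.5)| + |7.5−4| = 6.5 + 3.5 = 10
d(p,N3) = |4−7.5| + |7.5−(-5.5)| = 3.5 + 13 = 16.5
10 < 16.5, so N1 is closer.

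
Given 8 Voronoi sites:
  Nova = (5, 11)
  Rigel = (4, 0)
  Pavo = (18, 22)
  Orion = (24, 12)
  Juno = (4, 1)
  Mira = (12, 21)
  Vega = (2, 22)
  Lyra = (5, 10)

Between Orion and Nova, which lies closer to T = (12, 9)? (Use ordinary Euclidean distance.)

Compare squared distances:
d²(T, Orion) = (12−24)² + (9−12)² = 144 + 9 = 153
d²(T, Nova) = (12−5)² + (9−11)² = 49 + 4 = 53
153 > 53, so Nova is closer.

Nova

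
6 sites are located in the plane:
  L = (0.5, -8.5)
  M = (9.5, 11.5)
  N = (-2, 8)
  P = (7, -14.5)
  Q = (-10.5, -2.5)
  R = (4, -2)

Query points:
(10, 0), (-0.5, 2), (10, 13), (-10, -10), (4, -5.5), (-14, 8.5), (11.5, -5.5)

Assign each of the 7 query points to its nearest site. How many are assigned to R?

(10, 0) — d² to each: L:162.5, M:132.5, N:208, P:219.25, Q:426.5, R:40 → nearest is R
(-0.5, 2) — d² to each: L:111.25, M:190.25, N:38.25, P:328.5, Q:120.25, R:36.25 → nearest is R
(10, 13) — d² to each: L:552.5, M:2.5, N:169, P:765.25, Q:660.5, R:261 → nearest is M
(-10, -10) — d² to each: L:112.5, M:842.5, N:388, P:309.25, Q:56.5, R:260 → nearest is Q
(4, -5.5) — d² to each: L:21.25, M:319.25, N:218.25, P:90, Q:219.25, R:12.25 → nearest is R
(-14, 8.5) — d² to each: L:499.25, M:561.25, N:144.25, P:970, Q:133.25, R:434.25 → nearest is Q
(11.5, -5.5) — d² to each: L:130, M:293, N:364.5, P:101.25, Q:493, R:68.5 → nearest is R
4 of the 7 points have R as nearest.

4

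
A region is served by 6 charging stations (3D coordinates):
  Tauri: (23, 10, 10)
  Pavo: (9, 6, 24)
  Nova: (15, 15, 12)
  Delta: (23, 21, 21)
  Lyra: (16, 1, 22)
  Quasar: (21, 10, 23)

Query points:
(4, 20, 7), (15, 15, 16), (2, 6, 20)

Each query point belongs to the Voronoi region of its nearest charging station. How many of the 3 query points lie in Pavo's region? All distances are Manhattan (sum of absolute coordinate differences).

(4, 20, 7) — d to each: Tauri:32, Pavo:36, Nova:21, Delta:34, Lyra:46, Quasar:43 → nearest is Nova
(15, 15, 16) — d to each: Tauri:19, Pavo:23, Nova:4, Delta:19, Lyra:21, Quasar:18 → nearest is Nova
(2, 6, 20) — d to each: Tauri:35, Pavo:11, Nova:30, Delta:37, Lyra:21, Quasar:26 → nearest is Pavo
1 of the 3 points has Pavo as nearest.

1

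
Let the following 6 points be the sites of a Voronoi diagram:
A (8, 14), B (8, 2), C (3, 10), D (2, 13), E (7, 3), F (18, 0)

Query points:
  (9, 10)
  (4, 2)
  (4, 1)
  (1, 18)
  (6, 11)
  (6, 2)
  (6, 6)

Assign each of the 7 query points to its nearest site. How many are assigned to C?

1

(9, 10) — d² to each: A:17, B:65, C:36, D:58, E:53, F:181 → nearest is A
(4, 2) — d² to each: A:160, B:16, C:65, D:125, E:10, F:200 → nearest is E
(4, 1) — d² to each: A:185, B:17, C:82, D:148, E:13, F:197 → nearest is E
(1, 18) — d² to each: A:65, B:305, C:68, D:26, E:261, F:613 → nearest is D
(6, 11) — d² to each: A:13, B:85, C:10, D:20, E:65, F:265 → nearest is C
(6, 2) — d² to each: A:148, B:4, C:73, D:137, E:2, F:148 → nearest is E
(6, 6) — d² to each: A:68, B:20, C:25, D:65, E:10, F:180 → nearest is E
1 of the 7 points has C as nearest.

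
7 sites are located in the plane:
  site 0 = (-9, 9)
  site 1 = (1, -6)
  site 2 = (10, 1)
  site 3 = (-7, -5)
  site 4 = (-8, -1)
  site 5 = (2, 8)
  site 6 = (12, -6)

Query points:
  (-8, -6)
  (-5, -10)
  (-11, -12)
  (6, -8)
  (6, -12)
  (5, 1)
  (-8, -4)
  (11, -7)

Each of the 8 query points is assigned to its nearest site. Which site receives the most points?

site 3

(-8, -6) — d² to each: site 0:226, site 1:81, site 2:373, site 3:2, site 4:25, site 5:296, site 6:400 → nearest is site 3
(-5, -10) — d² to each: site 0:377, site 1:52, site 2:346, site 3:29, site 4:90, site 5:373, site 6:305 → nearest is site 3
(-11, -12) — d² to each: site 0:445, site 1:180, site 2:610, site 3:65, site 4:130, site 5:569, site 6:565 → nearest is site 3
(6, -8) — d² to each: site 0:514, site 1:29, site 2:97, site 3:178, site 4:245, site 5:272, site 6:40 → nearest is site 1
(6, -12) — d² to each: site 0:666, site 1:61, site 2:185, site 3:218, site 4:317, site 5:416, site 6:72 → nearest is site 1
(5, 1) — d² to each: site 0:260, site 1:65, site 2:25, site 3:180, site 4:173, site 5:58, site 6:98 → nearest is site 2
(-8, -4) — d² to each: site 0:170, site 1:85, site 2:349, site 3:2, site 4:9, site 5:244, site 6:404 → nearest is site 3
(11, -7) — d² to each: site 0:656, site 1:101, site 2:65, site 3:328, site 4:397, site 5:306, site 6:2 → nearest is site 6
Tally — site 1:2, site 2:1, site 3:4, site 6:1. site 3 captures the most (4).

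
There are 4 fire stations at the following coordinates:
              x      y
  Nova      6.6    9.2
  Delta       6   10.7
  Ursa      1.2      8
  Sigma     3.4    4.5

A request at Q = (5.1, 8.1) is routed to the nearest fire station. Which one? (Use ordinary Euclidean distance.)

Compare squared distances (the ordering matches that of the actual distances):
d²(Q, Nova) = (5.1−6.6)² + (8.1−9.2)² = 2.25 + 1.21 = 3.46
d²(Q, Delta) = (5.1−6)² + (8.1−10.7)² = 0.81 + 6.76 = 7.57
d²(Q, Ursa) = (5.1−1.2)² + (8.1−8)² = 15.21 + 0.01 = 15.22
d²(Q, Sigma) = (5.1−3.4)² + (8.1−4.5)² = 2.89 + 12.96 = 15.85
Nova is nearest.

Nova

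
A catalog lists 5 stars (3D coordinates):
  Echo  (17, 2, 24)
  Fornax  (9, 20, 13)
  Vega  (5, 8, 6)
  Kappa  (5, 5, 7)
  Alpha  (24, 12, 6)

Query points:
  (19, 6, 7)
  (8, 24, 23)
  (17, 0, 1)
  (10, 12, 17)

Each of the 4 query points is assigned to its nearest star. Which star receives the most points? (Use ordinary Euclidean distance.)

(19, 6, 7) — d² to each: Echo:309, Fornax:332, Vega:201, Kappa:197, Alpha:62 → nearest is Alpha
(8, 24, 23) — d² to each: Echo:566, Fornax:117, Vega:554, Kappa:626, Alpha:689 → nearest is Fornax
(17, 0, 1) — d² to each: Echo:533, Fornax:608, Vega:233, Kappa:205, Alpha:218 → nearest is Kappa
(10, 12, 17) — d² to each: Echo:198, Fornax:81, Vega:162, Kappa:174, Alpha:317 → nearest is Fornax
Tally — Fornax:2, Kappa:1, Alpha:1. Fornax captures the most (2).

Fornax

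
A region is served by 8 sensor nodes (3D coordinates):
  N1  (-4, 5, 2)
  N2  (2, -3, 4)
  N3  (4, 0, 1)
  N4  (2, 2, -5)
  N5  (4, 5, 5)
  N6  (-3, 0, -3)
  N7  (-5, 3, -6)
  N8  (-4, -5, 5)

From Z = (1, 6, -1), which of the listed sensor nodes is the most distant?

N8

Compare squared distances (the ordering matches that of the actual distances):
|ZN1|² = 25 + 1 + 9 = 35
|ZN2|² = 1 + 81 + 25 = 107
|ZN3|² = 9 + 36 + 4 = 49
|ZN4|² = 1 + 16 + 16 = 33
|ZN5|² = 9 + 1 + 36 = 46
|ZN6|² = 16 + 36 + 4 = 56
|ZN7|² = 36 + 9 + 25 = 70
|ZN8|² = 25 + 121 + 36 = 182
The largest is to N8.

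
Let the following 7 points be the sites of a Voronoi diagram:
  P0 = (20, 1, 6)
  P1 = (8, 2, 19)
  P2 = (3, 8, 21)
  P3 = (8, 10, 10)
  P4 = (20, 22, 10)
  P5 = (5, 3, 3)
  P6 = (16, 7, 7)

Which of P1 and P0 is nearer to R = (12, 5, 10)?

Compare squared distances:
|RP1|² = (12−8)² + (5−2)² + (10−19)² = 16 + 9 + 81 = 106
|RP0|² = (12−20)² + (5−1)² + (10−6)² = 64 + 16 + 16 = 96
106 > 96, so P0 is closer.

P0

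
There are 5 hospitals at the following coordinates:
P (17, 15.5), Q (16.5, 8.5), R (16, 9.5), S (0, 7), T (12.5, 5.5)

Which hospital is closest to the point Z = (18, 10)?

Squared Euclidean distances:
|ZP|² = (18−17)² + (10−15.5)² = 1 + 30.25 = 31.25
|ZQ|² = (18−16.5)² + (10−8.5)² = 2.25 + 2.25 = 4.5
|ZR|² = (18−16)² + (10−9.5)² = 4 + 0.25 = 4.25
|ZS|² = (18−0)² + (10−7)² = 324 + 9 = 333
|ZT|² = (18−12.5)² + (10−5.5)² = 30.25 + 20.25 = 50.5
R is nearest.

R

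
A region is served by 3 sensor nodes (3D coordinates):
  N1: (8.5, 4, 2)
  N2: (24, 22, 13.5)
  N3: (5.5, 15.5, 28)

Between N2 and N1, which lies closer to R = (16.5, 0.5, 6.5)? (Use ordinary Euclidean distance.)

N1

Compare squared distances:
|RN2|² = (16.5−24)² + (0.5−22)² + (6.5−13.5)² = 56.25 + 462.25 + 49 = 567.5
|RN1|² = (16.5−8.5)² + (0.5−4)² + (6.5−2)² = 64 + 12.25 + 20.25 = 96.5
567.5 > 96.5, so N1 is closer.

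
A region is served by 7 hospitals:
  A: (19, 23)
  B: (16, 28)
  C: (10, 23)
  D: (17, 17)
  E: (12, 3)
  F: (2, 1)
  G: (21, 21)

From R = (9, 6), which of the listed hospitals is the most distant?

Since √ is increasing, it suffices to compare squared distances:
|RA|² = (9−19)² + (6−23)² = 100 + 289 = 389
|RB|² = (9−16)² + (6−28)² = 49 + 484 = 533
|RC|² = (9−10)² + (6−23)² = 1 + 289 = 290
|RD|² = (9−17)² + (6−17)² = 64 + 121 = 185
|RE|² = (9−12)² + (6−3)² = 9 + 9 = 18
|RF|² = (9−2)² + (6−1)² = 49 + 25 = 74
|RG|² = (9−21)² + (6−21)² = 144 + 225 = 369
The largest is to B.

B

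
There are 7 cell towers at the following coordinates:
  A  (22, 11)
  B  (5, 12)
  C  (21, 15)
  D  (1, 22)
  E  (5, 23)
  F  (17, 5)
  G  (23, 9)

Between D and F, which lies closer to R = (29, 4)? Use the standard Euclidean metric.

F

Compare squared distances:
|RD|² = (29−1)² + (4−22)² = 784 + 324 = 1108
|RF|² = (29−17)² + (4−5)² = 144 + 1 = 145
1108 > 145, so F is closer.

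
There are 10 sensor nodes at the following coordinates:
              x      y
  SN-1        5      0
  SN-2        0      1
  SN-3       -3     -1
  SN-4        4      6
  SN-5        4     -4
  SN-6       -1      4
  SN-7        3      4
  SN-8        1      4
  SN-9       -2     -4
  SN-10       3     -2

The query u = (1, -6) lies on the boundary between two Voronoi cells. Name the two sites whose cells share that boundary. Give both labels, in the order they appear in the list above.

SN-5 and SN-9

Squared distances from u to each site:
d²(u, SN-1) = 16 + 36 = 52
d²(u, SN-2) = 1 + 49 = 50
d²(u, SN-3) = 16 + 25 = 41
d²(u, SN-4) = 9 + 144 = 153
d²(u, SN-5) = 9 + 4 = 13
d²(u, SN-6) = 4 + 100 = 104
d²(u, SN-7) = 4 + 100 = 104
d²(u, SN-8) = 0 + 100 = 100
d²(u, SN-9) = 9 + 4 = 13
d²(u, SN-10) = 4 + 16 = 20
u is equidistant from SN-5 and SN-9 (both at squared distance 13), and every other site is strictly farther — so u lies on the SN-5–SN-9 Voronoi edge.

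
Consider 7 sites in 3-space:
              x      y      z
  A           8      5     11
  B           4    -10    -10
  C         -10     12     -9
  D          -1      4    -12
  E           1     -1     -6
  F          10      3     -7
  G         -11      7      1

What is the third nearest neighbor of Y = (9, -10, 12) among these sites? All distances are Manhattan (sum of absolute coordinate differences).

d(Y,A) = |9−8| + |-10−5| + |12−11| = 1 + 15 + 1 = 17
d(Y,B) = |9−4| + |-10−(-10)| + |12−(-10)| = 5 + 0 + 22 = 27
d(Y,C) = |9−(-10)| + |-10−12| + |12−(-9)| = 19 + 22 + 21 = 62
d(Y,D) = |9−(-1)| + |-10−4| + |12−(-12)| = 10 + 14 + 24 = 48
d(Y,E) = |9−1| + |-10−(-1)| + |12−(-6)| = 8 + 9 + 18 = 35
d(Y,F) = |9−10| + |-10−3| + |12−(-7)| = 1 + 13 + 19 = 33
d(Y,G) = |9−(-11)| + |-10−7| + |12−1| = 20 + 17 + 11 = 48
Sorted ascending: A, B, F, E, … — the third-nearest is F.

F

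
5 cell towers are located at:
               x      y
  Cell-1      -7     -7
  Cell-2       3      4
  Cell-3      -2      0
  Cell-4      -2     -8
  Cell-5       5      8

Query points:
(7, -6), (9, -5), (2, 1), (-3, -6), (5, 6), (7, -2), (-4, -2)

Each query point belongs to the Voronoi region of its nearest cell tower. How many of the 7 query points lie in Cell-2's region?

(7, -6) — d² to each: Cell-1:197, Cell-2:116, Cell-3:117, Cell-4:85, Cell-5:200 → nearest is Cell-4
(9, -5) — d² to each: Cell-1:260, Cell-2:117, Cell-3:146, Cell-4:130, Cell-5:185 → nearest is Cell-2
(2, 1) — d² to each: Cell-1:145, Cell-2:10, Cell-3:17, Cell-4:97, Cell-5:58 → nearest is Cell-2
(-3, -6) — d² to each: Cell-1:17, Cell-2:136, Cell-3:37, Cell-4:5, Cell-5:260 → nearest is Cell-4
(5, 6) — d² to each: Cell-1:313, Cell-2:8, Cell-3:85, Cell-4:245, Cell-5:4 → nearest is Cell-5
(7, -2) — d² to each: Cell-1:221, Cell-2:52, Cell-3:85, Cell-4:117, Cell-5:104 → nearest is Cell-2
(-4, -2) — d² to each: Cell-1:34, Cell-2:85, Cell-3:8, Cell-4:40, Cell-5:181 → nearest is Cell-3
3 of the 7 points have Cell-2 as nearest.

3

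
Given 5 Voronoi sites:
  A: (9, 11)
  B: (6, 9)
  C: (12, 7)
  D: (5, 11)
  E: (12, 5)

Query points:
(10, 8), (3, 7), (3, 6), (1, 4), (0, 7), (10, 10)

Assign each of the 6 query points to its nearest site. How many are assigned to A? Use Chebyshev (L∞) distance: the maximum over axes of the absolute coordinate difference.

1

(10, 8) — d to each: A:3, B:4, C:2, D:5, E:3 → nearest is C
(3, 7) — d to each: A:6, B:3, C:9, D:4, E:9 → nearest is B
(3, 6) — d to each: A:6, B:3, C:9, D:5, E:9 → nearest is B
(1, 4) — d to each: A:8, B:5, C:11, D:7, E:11 → nearest is B
(0, 7) — d to each: A:9, B:6, C:12, D:5, E:12 → nearest is D
(10, 10) — d to each: A:1, B:4, C:3, D:5, E:5 → nearest is A
1 of the 6 points has A as nearest.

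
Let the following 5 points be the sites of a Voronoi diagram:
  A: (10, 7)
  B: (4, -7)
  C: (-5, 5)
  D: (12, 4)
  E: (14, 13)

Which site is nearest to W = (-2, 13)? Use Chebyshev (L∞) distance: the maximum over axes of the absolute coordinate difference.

d(W,A) = max(12, 6) = 12
d(W,B) = max(6, 20) = 20
d(W,C) = max(3, 8) = 8
d(W,D) = max(14, 9) = 14
d(W,E) = max(16, 0) = 16
C is nearest.

C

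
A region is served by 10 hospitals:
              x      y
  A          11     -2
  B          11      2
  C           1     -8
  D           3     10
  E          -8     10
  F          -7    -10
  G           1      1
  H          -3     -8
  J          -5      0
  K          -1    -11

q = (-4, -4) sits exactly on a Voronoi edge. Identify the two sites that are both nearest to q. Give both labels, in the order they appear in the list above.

Squared distances from q to each site:
|qA|² = (-4−11)² + (-4−(-2))² = 225 + 4 = 229
|qB|² = (-4−11)² + (-4−2)² = 225 + 36 = 261
|qC|² = (-4−1)² + (-4−(-8))² = 25 + 16 = 41
|qD|² = (-4−3)² + (-4−10)² = 49 + 196 = 245
|qE|² = (-4−(-8))² + (-4−10)² = 16 + 196 = 212
|qF|² = (-4−(-7))² + (-4−(-10))² = 9 + 36 = 45
|qG|² = (-4−1)² + (-4−1)² = 25 + 25 = 50
|qH|² = (-4−(-3))² + (-4−(-8))² = 1 + 16 = 17
|qJ|² = (-4−(-5))² + (-4−0)² = 1 + 16 = 17
|qK|² = (-4−(-1))² + (-4−(-11))² = 9 + 49 = 58
q is equidistant from H and J (both at squared distance 17), and every other site is strictly farther — so q lies on the H–J Voronoi edge.

H and J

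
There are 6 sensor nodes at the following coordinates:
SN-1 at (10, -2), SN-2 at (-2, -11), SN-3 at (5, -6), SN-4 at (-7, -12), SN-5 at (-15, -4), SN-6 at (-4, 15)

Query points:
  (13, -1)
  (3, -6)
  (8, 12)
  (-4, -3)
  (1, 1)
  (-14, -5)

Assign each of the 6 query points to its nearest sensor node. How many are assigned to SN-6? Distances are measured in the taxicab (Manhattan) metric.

1

(13, -1) — d to each: SN-1:4, SN-2:25, SN-3:13, SN-4:31, SN-5:31, SN-6:33 → nearest is SN-1
(3, -6) — d to each: SN-1:11, SN-2:10, SN-3:2, SN-4:16, SN-5:20, SN-6:28 → nearest is SN-3
(8, 12) — d to each: SN-1:16, SN-2:33, SN-3:21, SN-4:39, SN-5:39, SN-6:15 → nearest is SN-6
(-4, -3) — d to each: SN-1:15, SN-2:10, SN-3:12, SN-4:12, SN-5:12, SN-6:18 → nearest is SN-2
(1, 1) — d to each: SN-1:12, SN-2:15, SN-3:11, SN-4:21, SN-5:21, SN-6:19 → nearest is SN-3
(-14, -5) — d to each: SN-1:27, SN-2:18, SN-3:20, SN-4:14, SN-5:2, SN-6:30 → nearest is SN-5
1 of the 6 points has SN-6 as nearest.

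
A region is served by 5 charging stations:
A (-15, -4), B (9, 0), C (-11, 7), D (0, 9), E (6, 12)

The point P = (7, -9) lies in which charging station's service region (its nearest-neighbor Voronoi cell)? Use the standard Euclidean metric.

B

Compare squared distances (the ordering matches that of the actual distances):
|PA|² = (7−(-15))² + (-9−(-4))² = 484 + 25 = 509
|PB|² = (7−9)² + (-9−0)² = 4 + 81 = 85
|PC|² = (7−(-11))² + (-9−7)² = 324 + 256 = 580
|PD|² = (7−0)² + (-9−9)² = 49 + 324 = 373
|PE|² = (7−6)² + (-9−12)² = 1 + 441 = 442
The smallest is to B, so P lies in the Voronoi region of B.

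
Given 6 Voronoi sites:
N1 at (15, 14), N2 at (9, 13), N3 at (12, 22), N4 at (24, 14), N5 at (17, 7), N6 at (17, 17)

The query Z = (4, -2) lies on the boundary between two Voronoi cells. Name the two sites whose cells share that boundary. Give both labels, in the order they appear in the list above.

Squared distances from Z to each site:
|ZN1|² = (4−15)² + (-2−14)² = 121 + 256 = 377
|ZN2|² = (4−9)² + (-2−13)² = 25 + 225 = 250
|ZN3|² = (4−12)² + (-2−22)² = 64 + 576 = 640
|ZN4|² = (4−24)² + (-2−14)² = 400 + 256 = 656
|ZN5|² = (4−17)² + (-2−7)² = 169 + 81 = 250
|ZN6|² = (4−17)² + (-2−17)² = 169 + 361 = 530
Z is equidistant from N2 and N5 (both at squared distance 250), and every other site is strictly farther — so Z lies on the N2–N5 Voronoi edge.

N2 and N5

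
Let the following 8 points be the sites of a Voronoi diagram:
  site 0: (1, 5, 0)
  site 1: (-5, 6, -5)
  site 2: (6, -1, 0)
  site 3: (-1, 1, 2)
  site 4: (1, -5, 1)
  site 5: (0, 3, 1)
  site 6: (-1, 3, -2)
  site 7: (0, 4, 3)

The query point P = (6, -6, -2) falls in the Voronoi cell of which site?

Squared Euclidean distances:
d²(P, site 0) = (6−1)² + (-6−5)² + (-2−0)² = 25 + 121 + 4 = 150
d²(P, site 1) = (6−(-5))² + (-6−6)² + (-2−(-5))² = 121 + 144 + 9 = 274
d²(P, site 2) = (6−6)² + (-6−(-1))² + (-2−0)² = 0 + 25 + 4 = 29
d²(P, site 3) = (6−(-1))² + (-6−1)² + (-2−2)² = 49 + 49 + 16 = 114
d²(P, site 4) = (6−1)² + (-6−(-5))² + (-2−1)² = 25 + 1 + 9 = 35
d²(P, site 5) = (6−0)² + (-6−3)² + (-2−1)² = 36 + 81 + 9 = 126
d²(P, site 6) = (6−(-1))² + (-6−3)² + (-2−(-2))² = 49 + 81 + 0 = 130
d²(P, site 7) = (6−0)² + (-6−4)² + (-2−3)² = 36 + 100 + 25 = 161
site 2 is nearest.

site 2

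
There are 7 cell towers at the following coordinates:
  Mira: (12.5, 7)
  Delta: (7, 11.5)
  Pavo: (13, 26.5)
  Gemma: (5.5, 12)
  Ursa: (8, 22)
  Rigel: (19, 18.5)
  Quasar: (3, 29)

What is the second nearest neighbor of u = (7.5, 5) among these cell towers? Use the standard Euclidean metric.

Squared Euclidean distances:
d²(u, Mira) = 25 + 4 = 29
d²(u, Delta) = 0.25 + 42.25 = 42.5
d²(u, Pavo) = 30.25 + 462.25 = 492.5
d²(u, Gemma) = 4 + 49 = 53
d²(u, Ursa) = 0.25 + 289 = 289.25
d²(u, Rigel) = 132.25 + 182.25 = 314.5
d²(u, Quasar) = 20.25 + 576 = 596.25
Sorted ascending: Mira, Delta, Gemma, … — the second-nearest is Delta.

Delta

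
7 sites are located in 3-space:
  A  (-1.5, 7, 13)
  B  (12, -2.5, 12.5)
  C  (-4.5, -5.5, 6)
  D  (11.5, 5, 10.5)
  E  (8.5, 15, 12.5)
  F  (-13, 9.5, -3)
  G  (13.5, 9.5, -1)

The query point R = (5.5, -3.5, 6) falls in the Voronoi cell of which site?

B

Compare squared distances (the ordering matches that of the actual distances):
|RA|² = 49 + 110.25 + 49 = 208.25
|RB|² = 42.25 + 1 + 42.25 = 85.5
|RC|² = 100 + 4 + 0 = 104
|RD|² = 36 + 72.25 + 20.25 = 128.5
|RE|² = 9 + 342.25 + 42.25 = 393.5
|RF|² = 342.25 + 169 + 81 = 592.25
|RG|² = 64 + 169 + 49 = 282
Minimum is at B.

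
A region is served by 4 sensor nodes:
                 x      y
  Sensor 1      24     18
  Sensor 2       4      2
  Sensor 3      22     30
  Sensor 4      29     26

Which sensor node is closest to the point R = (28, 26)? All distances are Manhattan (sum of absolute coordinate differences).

d(R, Sensor 1) = |28−24| + |26−18| = 4 + 8 = 12
d(R, Sensor 2) = |28−4| + |26−2| = 24 + 24 = 48
d(R, Sensor 3) = |28−22| + |26−30| = 6 + 4 = 10
d(R, Sensor 4) = |28−29| + |26−26| = 1 + 0 = 1
Sensor 4 is nearest.

Sensor 4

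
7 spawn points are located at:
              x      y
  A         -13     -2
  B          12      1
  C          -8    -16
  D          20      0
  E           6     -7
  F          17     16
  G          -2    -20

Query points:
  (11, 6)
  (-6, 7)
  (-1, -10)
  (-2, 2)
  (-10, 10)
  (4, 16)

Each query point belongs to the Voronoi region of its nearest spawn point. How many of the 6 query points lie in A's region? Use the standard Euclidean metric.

(11, 6) — d² to each: A:640, B:26, C:845, D:117, E:194, F:136, G:845 → nearest is B
(-6, 7) — d² to each: A:130, B:360, C:533, D:725, E:340, F:610, G:745 → nearest is A
(-1, -10) — d² to each: A:208, B:290, C:85, D:541, E:58, F:1000, G:101 → nearest is E
(-2, 2) — d² to each: A:137, B:197, C:360, D:488, E:145, F:557, G:484 → nearest is A
(-10, 10) — d² to each: A:153, B:565, C:680, D:1000, E:545, F:765, G:964 → nearest is A
(4, 16) — d² to each: A:613, B:289, C:1168, D:512, E:533, F:169, G:1332 → nearest is F
3 of the 6 points have A as nearest.

3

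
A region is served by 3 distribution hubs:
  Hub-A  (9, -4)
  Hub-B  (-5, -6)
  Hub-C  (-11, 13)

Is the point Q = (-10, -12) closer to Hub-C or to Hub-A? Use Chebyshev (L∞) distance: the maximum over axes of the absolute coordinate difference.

d(Q, Hub-C) = max(1, 25) = 25
d(Q, Hub-A) = max(19, 8) = 19
25 > 19, so Hub-A is closer.

Hub-A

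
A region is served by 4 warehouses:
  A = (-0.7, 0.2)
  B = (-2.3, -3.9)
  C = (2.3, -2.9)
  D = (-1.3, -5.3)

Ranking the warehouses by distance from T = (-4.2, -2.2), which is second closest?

Squared Euclidean distances:
|TA|² = (-4.2−(-0.7))² + (-2.2−0.2)² = 12.25 + 5.76 = 18.01
|TB|² = (-4.2−(-2.3))² + (-2.2−(-3.9))² = 3.61 + 2.89 = 6.5
|TC|² = (-4.2−2.3)² + (-2.2−(-2.9))² = 42.25 + 0.49 = 42.74
|TD|² = (-4.2−(-1.3))² + (-2.2−(-5.3))² = 8.41 + 9.61 = 18.02
Sorted ascending: B, A, D, … — the second-nearest is A.

A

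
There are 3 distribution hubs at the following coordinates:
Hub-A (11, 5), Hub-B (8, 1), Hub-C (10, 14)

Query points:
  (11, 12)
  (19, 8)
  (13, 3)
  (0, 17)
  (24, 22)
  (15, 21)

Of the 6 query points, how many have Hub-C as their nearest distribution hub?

(11, 12) — d² to each: Hub-A:49, Hub-B:130, Hub-C:5 → nearest is Hub-C
(19, 8) — d² to each: Hub-A:73, Hub-B:170, Hub-C:117 → nearest is Hub-A
(13, 3) — d² to each: Hub-A:8, Hub-B:29, Hub-C:130 → nearest is Hub-A
(0, 17) — d² to each: Hub-A:265, Hub-B:320, Hub-C:109 → nearest is Hub-C
(24, 22) — d² to each: Hub-A:458, Hub-B:697, Hub-C:260 → nearest is Hub-C
(15, 21) — d² to each: Hub-A:272, Hub-B:449, Hub-C:74 → nearest is Hub-C
4 of the 6 points have Hub-C as nearest.

4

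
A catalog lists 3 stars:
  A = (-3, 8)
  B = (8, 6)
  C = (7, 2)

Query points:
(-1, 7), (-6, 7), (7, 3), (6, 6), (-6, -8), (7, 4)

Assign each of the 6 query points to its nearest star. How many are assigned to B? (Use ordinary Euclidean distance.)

1

(-1, 7) — d² to each: A:5, B:82, C:89 → nearest is A
(-6, 7) — d² to each: A:10, B:197, C:194 → nearest is A
(7, 3) — d² to each: A:125, B:10, C:1 → nearest is C
(6, 6) — d² to each: A:85, B:4, C:17 → nearest is B
(-6, -8) — d² to each: A:265, B:392, C:269 → nearest is A
(7, 4) — d² to each: A:116, B:5, C:4 → nearest is C
1 of the 6 points has B as nearest.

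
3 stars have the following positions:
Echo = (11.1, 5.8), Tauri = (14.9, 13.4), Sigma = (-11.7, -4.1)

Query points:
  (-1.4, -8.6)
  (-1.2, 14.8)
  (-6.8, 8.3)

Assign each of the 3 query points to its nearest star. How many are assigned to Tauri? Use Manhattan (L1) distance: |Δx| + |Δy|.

(-1.4, -8.6) — d to each: Echo:26.9, Tauri:38.3, Sigma:14.8 → nearest is Sigma
(-1.2, 14.8) — d to each: Echo:21.3, Tauri:17.5, Sigma:29.4 → nearest is Tauri
(-6.8, 8.3) — d to each: Echo:20.4, Tauri:26.8, Sigma:17.3 → nearest is Sigma
1 of the 3 points has Tauri as nearest.

1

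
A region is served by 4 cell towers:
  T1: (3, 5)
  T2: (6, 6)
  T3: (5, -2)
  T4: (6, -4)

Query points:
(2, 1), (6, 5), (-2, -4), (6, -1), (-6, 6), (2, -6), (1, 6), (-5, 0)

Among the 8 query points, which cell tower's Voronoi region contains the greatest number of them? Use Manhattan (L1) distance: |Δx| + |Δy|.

(2, 1) — d to each: T1:5, T2:9, T3:6, T4:9 → nearest is T1
(6, 5) — d to each: T1:3, T2:1, T3:8, T4:9 → nearest is T2
(-2, -4) — d to each: T1:14, T2:18, T3:9, T4:8 → nearest is T4
(6, -1) — d to each: T1:9, T2:7, T3:2, T4:3 → nearest is T3
(-6, 6) — d to each: T1:10, T2:12, T3:19, T4:22 → nearest is T1
(2, -6) — d to each: T1:12, T2:16, T3:7, T4:6 → nearest is T4
(1, 6) — d to each: T1:3, T2:5, T3:12, T4:15 → nearest is T1
(-5, 0) — d to each: T1:13, T2:17, T3:12, T4:15 → nearest is T3
Tally — T1:3, T2:1, T3:2, T4:2. T1 captures the most (3).

T1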